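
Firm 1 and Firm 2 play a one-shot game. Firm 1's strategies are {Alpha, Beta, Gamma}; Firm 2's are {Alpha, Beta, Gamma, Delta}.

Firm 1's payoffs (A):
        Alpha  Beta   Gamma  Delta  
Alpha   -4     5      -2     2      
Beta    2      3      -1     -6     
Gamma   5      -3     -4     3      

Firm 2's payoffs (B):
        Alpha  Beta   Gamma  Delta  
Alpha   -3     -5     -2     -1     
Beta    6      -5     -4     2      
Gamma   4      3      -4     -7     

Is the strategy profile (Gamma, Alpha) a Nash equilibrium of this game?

Yes

Holding Firm 2 at Alpha: Firm 1 gets 5 from Gamma, versus -4 from Alpha, 2 from Beta. No profitable deviation for Firm 1.
Holding Firm 1 at Gamma: Firm 2 gets 4 from Alpha, versus 3 from Beta, -4 from Gamma, -7 from Delta. No profitable deviation for Firm 2 either.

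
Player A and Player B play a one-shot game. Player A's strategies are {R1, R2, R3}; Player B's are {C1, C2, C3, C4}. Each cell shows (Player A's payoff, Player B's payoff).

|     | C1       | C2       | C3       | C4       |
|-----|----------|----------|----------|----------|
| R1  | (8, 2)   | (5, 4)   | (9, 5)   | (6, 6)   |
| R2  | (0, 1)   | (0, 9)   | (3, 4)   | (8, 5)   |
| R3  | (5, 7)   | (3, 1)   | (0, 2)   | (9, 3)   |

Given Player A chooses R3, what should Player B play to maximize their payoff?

With Player A fixed at R3, Player B's payoffs are: C1 → 7, C2 → 1, C3 → 2, C4 → 3.
The maximum is 7, achieved by C1.

C1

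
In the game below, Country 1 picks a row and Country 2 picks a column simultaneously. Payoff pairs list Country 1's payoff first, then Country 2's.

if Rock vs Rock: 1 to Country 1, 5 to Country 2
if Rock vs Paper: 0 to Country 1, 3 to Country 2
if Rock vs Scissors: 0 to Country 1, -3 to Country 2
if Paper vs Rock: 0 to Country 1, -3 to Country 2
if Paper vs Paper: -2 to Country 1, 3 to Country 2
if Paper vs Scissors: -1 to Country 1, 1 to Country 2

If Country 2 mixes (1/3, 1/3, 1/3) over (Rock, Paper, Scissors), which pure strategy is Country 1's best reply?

Country 1's best reply maximizes expected payoff against the mix.
Rock: (1/3)·1 + (1/3)·0 + (1/3)·0 = 1/3
Paper: (1/3)·0 + (1/3)·(-2) + (1/3)·(-1) = -1
Highest expected payoff is 1/3, from Rock.

Rock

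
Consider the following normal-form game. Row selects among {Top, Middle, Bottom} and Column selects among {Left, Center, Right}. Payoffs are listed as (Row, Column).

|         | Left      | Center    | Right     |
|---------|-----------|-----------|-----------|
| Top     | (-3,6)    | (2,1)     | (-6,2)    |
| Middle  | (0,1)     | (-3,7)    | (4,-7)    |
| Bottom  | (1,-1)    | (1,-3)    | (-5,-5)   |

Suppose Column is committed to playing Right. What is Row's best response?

Middle

With Column fixed at Right, Row's payoffs are: Top → -6, Middle → 4, Bottom → -5.
The maximum is 4, achieved by Middle.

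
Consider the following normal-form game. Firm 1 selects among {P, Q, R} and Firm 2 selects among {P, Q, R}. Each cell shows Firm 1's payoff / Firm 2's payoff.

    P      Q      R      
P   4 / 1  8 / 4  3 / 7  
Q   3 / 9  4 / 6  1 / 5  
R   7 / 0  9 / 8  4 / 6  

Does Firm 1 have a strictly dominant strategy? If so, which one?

A strategy is strictly dominant if it gives Firm 1 a strictly higher payoff than every other strategy, against every choice by the opponent.
R strictly dominates: vs P: 7 > each of {4, 3}; vs Q: 9 > each of {8, 4}; vs R: 4 > each of {3, 1}.

R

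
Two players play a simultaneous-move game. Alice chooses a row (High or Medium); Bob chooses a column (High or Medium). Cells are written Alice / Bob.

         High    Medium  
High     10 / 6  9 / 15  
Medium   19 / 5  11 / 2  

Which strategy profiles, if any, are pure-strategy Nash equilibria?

(Medium, High)

Find each player's best response to every opponent strategy; NE are the intersections.
Alice's best responses — vs High: Medium (payoff 19); vs Medium: Medium (payoff 11).
Bob's best responses — vs High: Medium (payoff 15); vs Medium: High (payoff 5).
The only mutual best response is (Medium, High); neither player gains by switching there.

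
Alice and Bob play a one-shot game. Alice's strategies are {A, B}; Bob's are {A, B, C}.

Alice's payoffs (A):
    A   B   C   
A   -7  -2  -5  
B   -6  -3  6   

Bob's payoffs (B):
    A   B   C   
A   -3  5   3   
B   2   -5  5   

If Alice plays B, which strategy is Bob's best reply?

With Alice fixed at B, Bob's payoffs are: A → 2, B → -5, C → 5.
The maximum is 5, achieved by C.

C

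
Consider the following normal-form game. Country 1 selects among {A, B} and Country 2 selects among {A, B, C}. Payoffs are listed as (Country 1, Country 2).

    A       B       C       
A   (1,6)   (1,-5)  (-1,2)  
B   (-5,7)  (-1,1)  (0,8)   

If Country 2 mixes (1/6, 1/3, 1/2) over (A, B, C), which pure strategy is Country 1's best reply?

Compute Country 1's expected payoff from each pure strategy against the given mix.
A: (1/6)·1 + (1/3)·1 + (1/2)·(-1) = 0
B: (1/6)·(-5) + (1/3)·(-1) + (1/2)·0 = -7/6
Highest expected payoff is 0, from A.

A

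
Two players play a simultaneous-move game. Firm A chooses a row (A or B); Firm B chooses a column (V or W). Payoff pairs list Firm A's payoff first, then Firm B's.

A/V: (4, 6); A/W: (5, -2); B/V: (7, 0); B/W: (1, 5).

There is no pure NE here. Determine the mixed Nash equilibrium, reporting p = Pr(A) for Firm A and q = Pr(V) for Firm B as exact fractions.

Each player's mixing probability is pinned down by making the *other* player indifferent.
Firm B indifferent between V and W: p·6 + (1−p)·0 = p·(-2) + (1−p)·5 ⟹ 0 + 6p = 5 + (-7)p ⟹ p = 5/13.
Firm A indifferent between A and B: q·4 + (1−q)·5 = q·7 + (1−q)·1 ⟹ 5 + (-1)q = 1 + 6q ⟹ q = 4/7.

p = 5/13, q = 4/7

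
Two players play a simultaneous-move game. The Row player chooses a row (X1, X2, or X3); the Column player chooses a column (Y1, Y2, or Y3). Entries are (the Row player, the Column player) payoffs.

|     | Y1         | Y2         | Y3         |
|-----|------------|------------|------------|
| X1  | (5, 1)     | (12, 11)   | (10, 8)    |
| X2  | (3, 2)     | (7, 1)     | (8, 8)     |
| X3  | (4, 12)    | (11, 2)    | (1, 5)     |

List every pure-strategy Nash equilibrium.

(X1, Y2)

A profile is a Nash equilibrium when each player is best-responding to the other.
The Row player's best responses — vs Y1: X1 (payoff 5); vs Y2: X1 (payoff 12); vs Y3: X1 (payoff 10).
The Column player's best responses — vs X1: Y2 (payoff 11); vs X2: Y3 (payoff 8); vs X3: Y1 (payoff 12).
The only mutual best response is (X1, Y2); neither player gains by switching there.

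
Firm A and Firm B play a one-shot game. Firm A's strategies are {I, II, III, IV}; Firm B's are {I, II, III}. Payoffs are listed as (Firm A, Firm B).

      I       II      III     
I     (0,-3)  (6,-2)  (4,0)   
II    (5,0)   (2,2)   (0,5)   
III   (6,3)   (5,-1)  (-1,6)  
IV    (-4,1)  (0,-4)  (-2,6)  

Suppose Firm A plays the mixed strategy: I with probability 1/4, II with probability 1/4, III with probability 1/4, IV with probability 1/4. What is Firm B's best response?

III

Firm B's best reply maximizes expected payoff against the mix.
I: (1/4)·(-3) + (1/4)·0 + (1/4)·3 + (1/4)·1 = 1/4
II: (1/4)·(-2) + (1/4)·2 + (1/4)·(-1) + (1/4)·(-4) = -5/4
III: (1/4)·0 + (1/4)·5 + (1/4)·6 + (1/4)·6 = 17/4
Highest expected payoff is 17/4, from III.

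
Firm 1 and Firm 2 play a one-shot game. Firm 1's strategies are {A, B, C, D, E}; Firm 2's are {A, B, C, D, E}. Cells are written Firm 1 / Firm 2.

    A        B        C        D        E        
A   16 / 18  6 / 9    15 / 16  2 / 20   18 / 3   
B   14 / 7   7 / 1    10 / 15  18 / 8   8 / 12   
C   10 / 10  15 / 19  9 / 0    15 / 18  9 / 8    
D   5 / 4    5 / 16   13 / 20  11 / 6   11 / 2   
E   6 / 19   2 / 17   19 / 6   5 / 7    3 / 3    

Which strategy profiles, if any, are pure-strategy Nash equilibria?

(C, B)

A profile is a Nash equilibrium when each player is best-responding to the other.
Firm 1's best responses — vs A: A (payoff 16); vs B: C (payoff 15); vs C: E (payoff 19); vs D: B (payoff 18); vs E: A (payoff 18).
Firm 2's best responses — vs A: D (payoff 20); vs B: C (payoff 15); vs C: B (payoff 19); vs D: C (payoff 20); vs E: A (payoff 19).
The only mutual best response is (C, B); neither player gains by switching there.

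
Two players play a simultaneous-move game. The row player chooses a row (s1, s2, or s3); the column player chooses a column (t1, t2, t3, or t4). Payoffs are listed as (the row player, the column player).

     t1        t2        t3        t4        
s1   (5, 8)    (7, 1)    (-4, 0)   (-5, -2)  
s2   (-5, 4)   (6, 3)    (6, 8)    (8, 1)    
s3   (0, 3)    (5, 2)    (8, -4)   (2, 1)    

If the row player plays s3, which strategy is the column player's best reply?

With the row player fixed at s3, the column player's payoffs are: t1 → 3, t2 → 2, t3 → -4, t4 → 1.
The maximum is 3, achieved by t1.

t1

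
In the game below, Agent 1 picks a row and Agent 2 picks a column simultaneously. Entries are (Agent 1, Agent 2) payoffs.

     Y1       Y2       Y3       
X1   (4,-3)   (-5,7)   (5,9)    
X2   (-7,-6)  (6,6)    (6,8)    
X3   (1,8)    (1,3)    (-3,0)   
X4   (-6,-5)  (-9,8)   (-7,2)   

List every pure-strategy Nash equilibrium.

(X2, Y3)

Check mutual best responses: a cell is a NE iff neither player can gain by unilaterally deviating.
Agent 1's best responses — vs Y1: X1 (payoff 4); vs Y2: X2 (payoff 6); vs Y3: X2 (payoff 6).
Agent 2's best responses — vs X1: Y3 (payoff 9); vs X2: Y3 (payoff 8); vs X3: Y1 (payoff 8); vs X4: Y2 (payoff 8).
The only mutual best response is (X2, Y3); neither player gains by switching there.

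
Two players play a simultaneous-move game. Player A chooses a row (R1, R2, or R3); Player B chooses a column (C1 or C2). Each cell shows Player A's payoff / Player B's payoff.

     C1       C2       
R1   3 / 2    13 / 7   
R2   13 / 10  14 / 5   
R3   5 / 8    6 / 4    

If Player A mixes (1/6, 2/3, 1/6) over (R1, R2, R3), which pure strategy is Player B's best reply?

C1

Player B's best reply maximizes expected payoff against the mix.
C1: (1/6)·2 + (2/3)·10 + (1/6)·8 = 25/3
C2: (1/6)·7 + (2/3)·5 + (1/6)·4 = 31/6
Highest expected payoff is 25/3, from C1.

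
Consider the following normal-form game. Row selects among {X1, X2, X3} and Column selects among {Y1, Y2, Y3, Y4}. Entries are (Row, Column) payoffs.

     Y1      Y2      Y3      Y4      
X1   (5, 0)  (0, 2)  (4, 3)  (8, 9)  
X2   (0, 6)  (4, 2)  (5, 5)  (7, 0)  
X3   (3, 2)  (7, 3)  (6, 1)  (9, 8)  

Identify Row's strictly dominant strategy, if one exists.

Check whether one of Row's strategies beats all alternatives regardless of what the opponent does.
X1 is not dominant: against Y2, X2 gives 4 > 0.
X2 is not dominant: against Y1, X1 gives 5 > 0.
X3 is not dominant: against Y1, X1 gives 5 > 3.
No single strategy is best against every opponent action.

No strictly dominant strategy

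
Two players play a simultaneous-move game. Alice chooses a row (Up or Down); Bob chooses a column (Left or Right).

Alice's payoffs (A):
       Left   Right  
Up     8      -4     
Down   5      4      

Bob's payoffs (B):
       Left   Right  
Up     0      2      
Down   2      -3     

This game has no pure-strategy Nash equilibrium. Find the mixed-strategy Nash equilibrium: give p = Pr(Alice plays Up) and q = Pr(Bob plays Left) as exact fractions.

p = 5/7, q = 8/11

Each player's mixing probability is pinned down by making the *other* player indifferent.
Bob indifferent between Left and Right: p·0 + (1−p)·2 = p·2 + (1−p)·(-3) ⟹ 2 + (-2)p = (-3) + 5p ⟹ p = 5/7.
Alice indifferent between Up and Down: q·8 + (1−q)·(-4) = q·5 + (1−q)·4 ⟹ (-4) + 12q = 4 + 1q ⟹ q = 8/11.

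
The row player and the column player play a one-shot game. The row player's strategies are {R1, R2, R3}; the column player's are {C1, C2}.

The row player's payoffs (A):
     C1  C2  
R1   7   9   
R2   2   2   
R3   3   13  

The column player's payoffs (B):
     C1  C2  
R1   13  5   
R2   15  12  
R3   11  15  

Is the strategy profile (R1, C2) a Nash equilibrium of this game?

Holding the column player at C2: the row player gets 9 from R1 but could get 13 by switching to R3. The row player has a profitable deviation.

No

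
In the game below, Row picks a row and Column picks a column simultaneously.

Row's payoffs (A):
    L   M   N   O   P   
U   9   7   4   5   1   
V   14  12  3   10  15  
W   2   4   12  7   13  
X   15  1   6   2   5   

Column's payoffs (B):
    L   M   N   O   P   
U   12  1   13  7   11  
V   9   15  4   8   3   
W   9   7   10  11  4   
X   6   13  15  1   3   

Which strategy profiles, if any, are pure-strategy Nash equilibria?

Find each player's best response to every opponent strategy; NE are the intersections.
Row's best responses — vs L: X (payoff 15); vs M: V (payoff 12); vs N: W (payoff 12); vs O: V (payoff 10); vs P: V (payoff 15).
Column's best responses — vs U: N (payoff 13); vs V: M (payoff 15); vs W: O (payoff 11); vs X: N (payoff 15).
The only mutual best response is (V, M); neither player gains by switching there.

(V, M)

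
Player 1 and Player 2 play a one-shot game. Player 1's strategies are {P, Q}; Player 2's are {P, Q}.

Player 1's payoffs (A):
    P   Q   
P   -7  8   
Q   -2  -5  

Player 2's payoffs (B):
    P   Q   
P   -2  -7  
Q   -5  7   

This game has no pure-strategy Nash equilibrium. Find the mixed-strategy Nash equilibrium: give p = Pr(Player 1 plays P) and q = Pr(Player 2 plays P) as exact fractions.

Each player's mixing probability is pinned down by making the *other* player indifferent.
Player 2 indifferent between P and Q: p·(-2) + (1−p)·(-5) = p·(-7) + (1−p)·7 ⟹ (-5) + 3p = 7 + (-14)p ⟹ p = 12/17.
Player 1 indifferent between P and Q: q·(-7) + (1−q)·8 = q·(-2) + (1−q)·(-5) ⟹ 8 + (-15)q = (-5) + 3q ⟹ q = 13/18.

p = 12/17, q = 13/18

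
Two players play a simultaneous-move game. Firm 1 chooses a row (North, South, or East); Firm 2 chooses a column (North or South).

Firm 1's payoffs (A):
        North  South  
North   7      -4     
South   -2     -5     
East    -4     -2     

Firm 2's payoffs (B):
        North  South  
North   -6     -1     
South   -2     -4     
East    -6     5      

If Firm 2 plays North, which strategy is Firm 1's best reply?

North

With Firm 2 fixed at North, Firm 1's payoffs are: North → 7, South → -2, East → -4.
The maximum is 7, achieved by North.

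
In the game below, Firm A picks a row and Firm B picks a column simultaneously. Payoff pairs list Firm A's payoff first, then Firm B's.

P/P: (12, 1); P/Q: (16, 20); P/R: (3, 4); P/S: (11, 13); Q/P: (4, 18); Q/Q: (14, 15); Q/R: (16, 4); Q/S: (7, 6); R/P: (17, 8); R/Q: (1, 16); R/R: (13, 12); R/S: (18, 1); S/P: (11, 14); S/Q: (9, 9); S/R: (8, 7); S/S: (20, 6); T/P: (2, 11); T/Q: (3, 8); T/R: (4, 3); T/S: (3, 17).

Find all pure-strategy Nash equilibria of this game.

(P, Q)

A profile is a Nash equilibrium when each player is best-responding to the other.
Firm A's best responses — vs P: R (payoff 17); vs Q: P (payoff 16); vs R: Q (payoff 16); vs S: S (payoff 20).
Firm B's best responses — vs P: Q (payoff 20); vs Q: P (payoff 18); vs R: Q (payoff 16); vs S: P (payoff 14); vs T: S (payoff 17).
The only mutual best response is (P, Q); neither player gains by switching there.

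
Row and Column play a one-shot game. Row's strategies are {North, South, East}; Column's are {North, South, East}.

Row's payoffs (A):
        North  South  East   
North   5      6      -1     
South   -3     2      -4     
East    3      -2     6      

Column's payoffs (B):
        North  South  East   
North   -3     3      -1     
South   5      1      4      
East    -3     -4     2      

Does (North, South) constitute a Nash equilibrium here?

Holding Column at South: Row gets 6 from North, versus 2 from South, -2 from East. No profitable deviation for Row.
Holding Row at North: Column gets 3 from South, versus -3 from North, -1 from East. No profitable deviation for Column either.

Yes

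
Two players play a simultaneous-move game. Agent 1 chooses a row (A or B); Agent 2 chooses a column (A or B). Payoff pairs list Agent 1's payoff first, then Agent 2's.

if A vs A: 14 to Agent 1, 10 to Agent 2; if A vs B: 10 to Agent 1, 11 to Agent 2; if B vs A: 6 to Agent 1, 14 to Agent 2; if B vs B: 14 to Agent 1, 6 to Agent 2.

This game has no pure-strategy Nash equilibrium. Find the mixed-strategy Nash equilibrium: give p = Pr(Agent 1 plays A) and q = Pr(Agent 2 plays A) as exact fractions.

In a mixed NE each player is indifferent between their pure strategies, so the opponent's mix sets the indifference.
Agent 2 indifferent between A and B: p·10 + (1−p)·14 = p·11 + (1−p)·6 ⟹ 14 + (-4)p = 6 + 5p ⟹ p = 8/9.
Agent 1 indifferent between A and B: q·14 + (1−q)·10 = q·6 + (1−q)·14 ⟹ 10 + 4q = 14 + (-8)q ⟹ q = 1/3.

p = 8/9, q = 1/3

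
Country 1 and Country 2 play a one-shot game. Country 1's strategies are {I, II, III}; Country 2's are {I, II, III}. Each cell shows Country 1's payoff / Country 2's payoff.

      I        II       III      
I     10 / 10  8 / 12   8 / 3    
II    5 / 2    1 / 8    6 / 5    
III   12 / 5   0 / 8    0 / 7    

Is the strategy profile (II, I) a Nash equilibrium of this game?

Holding Country 2 at I: Country 1 gets 5 from II but could get 12 by switching to III. Country 1 has a profitable deviation.

No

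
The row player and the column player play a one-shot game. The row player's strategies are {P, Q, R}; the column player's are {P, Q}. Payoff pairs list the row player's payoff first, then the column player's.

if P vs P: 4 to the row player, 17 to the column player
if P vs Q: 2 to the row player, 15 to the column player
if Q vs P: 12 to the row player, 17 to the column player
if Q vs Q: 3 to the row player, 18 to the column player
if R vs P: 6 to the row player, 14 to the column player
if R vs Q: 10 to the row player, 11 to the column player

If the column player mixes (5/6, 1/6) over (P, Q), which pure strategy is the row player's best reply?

Compute the row player's expected payoff from each pure strategy against the given mix.
P: (5/6)·4 + (1/6)·2 = 11/3
Q: (5/6)·12 + (1/6)·3 = 21/2
R: (5/6)·6 + (1/6)·10 = 20/3
Highest expected payoff is 21/2, from Q.

Q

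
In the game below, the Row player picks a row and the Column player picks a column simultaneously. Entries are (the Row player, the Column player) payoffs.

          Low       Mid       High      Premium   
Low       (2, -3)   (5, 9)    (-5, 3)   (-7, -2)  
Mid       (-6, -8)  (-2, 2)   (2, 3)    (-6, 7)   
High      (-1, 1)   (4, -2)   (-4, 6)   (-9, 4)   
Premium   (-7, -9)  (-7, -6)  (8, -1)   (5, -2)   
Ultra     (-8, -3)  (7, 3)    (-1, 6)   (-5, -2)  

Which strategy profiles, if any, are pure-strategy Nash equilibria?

Check mutual best responses: a cell is a NE iff neither player can gain by unilaterally deviating.
The Row player's best responses — vs Low: Low (payoff 2); vs Mid: Ultra (payoff 7); vs High: Premium (payoff 8); vs Premium: Premium (payoff 5).
The Column player's best responses — vs Low: Mid (payoff 9); vs Mid: Premium (payoff 7); vs High: High (payoff 6); vs Premium: High (payoff -1); vs Ultra: High (payoff 6).
The only mutual best response is (Premium, High); neither player gains by switching there.

(Premium, High)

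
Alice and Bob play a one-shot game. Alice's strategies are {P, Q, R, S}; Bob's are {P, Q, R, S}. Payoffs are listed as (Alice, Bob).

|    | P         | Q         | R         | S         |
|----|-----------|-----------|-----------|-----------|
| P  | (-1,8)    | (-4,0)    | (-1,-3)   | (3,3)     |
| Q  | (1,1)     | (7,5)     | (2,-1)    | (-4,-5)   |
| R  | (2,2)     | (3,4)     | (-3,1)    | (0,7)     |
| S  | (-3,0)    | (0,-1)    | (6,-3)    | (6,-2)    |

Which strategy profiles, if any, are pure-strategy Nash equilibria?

Check mutual best responses: a cell is a NE iff neither player can gain by unilaterally deviating.
Alice's best responses — vs P: R (payoff 2); vs Q: Q (payoff 7); vs R: S (payoff 6); vs S: S (payoff 6).
Bob's best responses — vs P: P (payoff 8); vs Q: Q (payoff 5); vs R: S (payoff 7); vs S: P (payoff 0).
The only mutual best response is (Q, Q); neither player gains by switching there.

(Q, Q)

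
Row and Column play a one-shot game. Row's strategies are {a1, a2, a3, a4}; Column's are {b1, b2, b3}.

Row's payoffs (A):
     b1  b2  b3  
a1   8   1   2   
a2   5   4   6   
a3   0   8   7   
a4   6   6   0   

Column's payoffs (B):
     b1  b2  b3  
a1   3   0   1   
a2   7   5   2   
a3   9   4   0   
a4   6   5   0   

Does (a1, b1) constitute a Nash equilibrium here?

Holding Column at b1: Row gets 8 from a1, versus 5 from a2, 0 from a3, 6 from a4. No profitable deviation for Row.
Holding Row at a1: Column gets 3 from b1, versus 0 from b2, 1 from b3. No profitable deviation for Column either.

Yes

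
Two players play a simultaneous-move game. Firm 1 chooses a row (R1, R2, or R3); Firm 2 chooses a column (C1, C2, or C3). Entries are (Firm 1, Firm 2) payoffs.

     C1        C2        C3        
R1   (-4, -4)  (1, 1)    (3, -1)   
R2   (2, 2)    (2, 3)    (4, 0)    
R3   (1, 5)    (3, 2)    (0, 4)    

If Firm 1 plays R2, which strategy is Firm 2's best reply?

With Firm 1 fixed at R2, Firm 2's payoffs are: C1 → 2, C2 → 3, C3 → 0.
The maximum is 3, achieved by C2.

C2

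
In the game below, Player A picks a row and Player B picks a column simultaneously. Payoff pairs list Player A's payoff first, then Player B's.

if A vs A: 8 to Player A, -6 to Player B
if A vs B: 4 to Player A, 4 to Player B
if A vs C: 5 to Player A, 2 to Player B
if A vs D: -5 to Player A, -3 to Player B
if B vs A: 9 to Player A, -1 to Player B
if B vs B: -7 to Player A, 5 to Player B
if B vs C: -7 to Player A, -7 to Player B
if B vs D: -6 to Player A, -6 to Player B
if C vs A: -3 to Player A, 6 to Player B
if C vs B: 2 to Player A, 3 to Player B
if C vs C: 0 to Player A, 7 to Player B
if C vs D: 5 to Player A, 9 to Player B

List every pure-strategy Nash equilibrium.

Find each player's best response to every opponent strategy; NE are the intersections.
Player A's best responses — vs A: B (payoff 9); vs B: A (payoff 4); vs C: A (payoff 5); vs D: C (payoff 5).
Player B's best responses — vs A: B (payoff 4); vs B: B (payoff 5); vs C: D (payoff 9).
Mutual best responses occur at (A, B) and (C, D); at each, neither player gains by switching.

(A, B) and (C, D)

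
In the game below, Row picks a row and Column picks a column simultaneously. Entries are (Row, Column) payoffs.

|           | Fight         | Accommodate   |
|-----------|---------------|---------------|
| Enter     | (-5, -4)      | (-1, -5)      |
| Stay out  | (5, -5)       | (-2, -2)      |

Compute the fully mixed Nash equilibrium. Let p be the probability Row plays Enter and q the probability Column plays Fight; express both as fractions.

p = 3/4, q = 1/11

In a mixed NE each player is indifferent between their pure strategies, so the opponent's mix sets the indifference.
Column indifferent between Fight and Accommodate: p·(-4) + (1−p)·(-5) = p·(-5) + (1−p)·(-2) ⟹ (-5) + 1p = (-2) + (-3)p ⟹ p = 3/4.
Row indifferent between Enter and Stay out: q·(-5) + (1−q)·(-1) = q·5 + (1−q)·(-2) ⟹ (-1) + (-4)q = (-2) + 7q ⟹ q = 1/11.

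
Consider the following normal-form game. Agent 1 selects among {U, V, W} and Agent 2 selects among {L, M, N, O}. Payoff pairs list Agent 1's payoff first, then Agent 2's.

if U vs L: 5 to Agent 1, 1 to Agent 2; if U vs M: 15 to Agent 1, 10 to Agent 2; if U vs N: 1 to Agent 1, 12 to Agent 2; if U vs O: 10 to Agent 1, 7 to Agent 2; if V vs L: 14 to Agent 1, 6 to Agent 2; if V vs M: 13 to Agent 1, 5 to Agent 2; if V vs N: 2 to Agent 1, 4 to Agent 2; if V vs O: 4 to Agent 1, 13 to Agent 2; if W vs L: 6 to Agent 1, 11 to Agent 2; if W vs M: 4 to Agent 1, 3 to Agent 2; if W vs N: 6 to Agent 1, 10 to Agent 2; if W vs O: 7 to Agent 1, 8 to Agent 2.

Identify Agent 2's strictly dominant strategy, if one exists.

None

A strategy is strictly dominant if it gives Agent 2 a strictly higher payoff than every other strategy, against every choice by the opponent.
L is not dominant: against U, M gives 10 > 1.
M is not dominant: against U, N gives 12 > 10.
N is not dominant: against V, L gives 6 > 4.
O is not dominant: against U, M gives 10 > 7.
No single strategy is best against every opponent action.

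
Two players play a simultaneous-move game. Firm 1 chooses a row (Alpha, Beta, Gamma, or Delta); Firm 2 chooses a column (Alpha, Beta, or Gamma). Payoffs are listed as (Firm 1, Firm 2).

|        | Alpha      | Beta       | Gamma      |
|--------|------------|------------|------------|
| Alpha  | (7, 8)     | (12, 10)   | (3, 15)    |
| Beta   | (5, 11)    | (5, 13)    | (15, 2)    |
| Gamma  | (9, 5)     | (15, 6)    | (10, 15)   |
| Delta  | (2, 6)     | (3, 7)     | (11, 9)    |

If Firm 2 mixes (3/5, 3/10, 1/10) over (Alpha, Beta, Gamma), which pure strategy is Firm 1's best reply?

Compute Firm 1's expected payoff from each pure strategy against the given mix.
Alpha: (3/5)·7 + (3/10)·12 + (1/10)·3 = 81/10
Beta: (3/5)·5 + (3/10)·5 + (1/10)·15 = 6
Gamma: (3/5)·9 + (3/10)·15 + (1/10)·10 = 109/10
Delta: (3/5)·2 + (3/10)·3 + (1/10)·11 = 16/5
Highest expected payoff is 109/10, from Gamma.

Gamma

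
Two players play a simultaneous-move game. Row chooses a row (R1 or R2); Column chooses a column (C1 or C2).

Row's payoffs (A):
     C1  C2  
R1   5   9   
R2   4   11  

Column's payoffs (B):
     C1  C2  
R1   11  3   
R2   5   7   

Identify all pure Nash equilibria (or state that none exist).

Find each player's best response to every opponent strategy; NE are the intersections.
Row's best responses — vs C1: R1 (payoff 5); vs C2: R2 (payoff 11).
Column's best responses — vs R1: C1 (payoff 11); vs R2: C2 (payoff 7).
Mutual best responses occur at (R1, C1) and (R2, C2); at each, neither player gains by switching.

(R1, C1) and (R2, C2)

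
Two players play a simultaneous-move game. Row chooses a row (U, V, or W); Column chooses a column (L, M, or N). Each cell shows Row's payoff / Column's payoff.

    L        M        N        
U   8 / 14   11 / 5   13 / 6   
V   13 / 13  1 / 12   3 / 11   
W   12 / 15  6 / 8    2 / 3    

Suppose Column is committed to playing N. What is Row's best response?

U

With Column fixed at N, Row's payoffs are: U → 13, V → 3, W → 2.
The maximum is 13, achieved by U.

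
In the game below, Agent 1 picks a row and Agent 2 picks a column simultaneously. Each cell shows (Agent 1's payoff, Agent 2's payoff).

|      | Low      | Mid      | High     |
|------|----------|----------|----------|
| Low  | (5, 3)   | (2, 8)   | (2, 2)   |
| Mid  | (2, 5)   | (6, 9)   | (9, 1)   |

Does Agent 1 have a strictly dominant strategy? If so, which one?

A strategy is strictly dominant if it gives Agent 1 a strictly higher payoff than every other strategy, against every choice by the opponent.
Low is not dominant: against Mid, Mid gives 6 > 2.
Mid is not dominant: against Low, Low gives 5 > 2.
No single strategy is best against every opponent action.

None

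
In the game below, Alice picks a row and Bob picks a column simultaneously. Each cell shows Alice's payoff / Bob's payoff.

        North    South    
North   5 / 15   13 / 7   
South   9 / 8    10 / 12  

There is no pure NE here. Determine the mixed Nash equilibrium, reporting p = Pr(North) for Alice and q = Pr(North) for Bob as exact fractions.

p = 1/3, q = 3/7

Each player's mixing probability is pinned down by making the *other* player indifferent.
Bob indifferent between North and South: p·15 + (1−p)·8 = p·7 + (1−p)·12 ⟹ 8 + 7p = 12 + (-5)p ⟹ p = 1/3.
Alice indifferent between North and South: q·5 + (1−q)·13 = q·9 + (1−q)·10 ⟹ 13 + (-8)q = 10 + (-1)q ⟹ q = 3/7.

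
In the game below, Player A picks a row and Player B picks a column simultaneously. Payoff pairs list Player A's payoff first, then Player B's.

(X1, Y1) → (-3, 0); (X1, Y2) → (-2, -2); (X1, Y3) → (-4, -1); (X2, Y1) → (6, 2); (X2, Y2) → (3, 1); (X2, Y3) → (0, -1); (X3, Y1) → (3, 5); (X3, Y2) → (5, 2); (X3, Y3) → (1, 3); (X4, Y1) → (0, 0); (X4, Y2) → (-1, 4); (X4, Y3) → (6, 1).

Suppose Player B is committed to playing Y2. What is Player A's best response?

X3

With Player B fixed at Y2, Player A's payoffs are: X1 → -2, X2 → 3, X3 → 5, X4 → -1.
The maximum is 5, achieved by X3.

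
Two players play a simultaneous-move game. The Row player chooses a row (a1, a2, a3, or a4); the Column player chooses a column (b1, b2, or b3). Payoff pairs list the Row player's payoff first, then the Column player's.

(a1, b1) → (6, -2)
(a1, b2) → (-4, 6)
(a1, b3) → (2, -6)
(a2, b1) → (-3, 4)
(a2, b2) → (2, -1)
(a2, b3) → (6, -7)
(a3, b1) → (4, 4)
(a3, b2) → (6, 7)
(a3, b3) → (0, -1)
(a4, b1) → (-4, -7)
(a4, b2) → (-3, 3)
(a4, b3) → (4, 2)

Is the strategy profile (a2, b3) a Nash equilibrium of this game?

Holding the Column player at b3: the Row player gets 6 from a2, versus 2 from a1, 0 from a3, 4 from a4. No profitable deviation for the Row player.
Holding the Row player at a2: the Column player gets -7 from b3 but could get 4 by switching to b1. The Column player has a profitable deviation.

No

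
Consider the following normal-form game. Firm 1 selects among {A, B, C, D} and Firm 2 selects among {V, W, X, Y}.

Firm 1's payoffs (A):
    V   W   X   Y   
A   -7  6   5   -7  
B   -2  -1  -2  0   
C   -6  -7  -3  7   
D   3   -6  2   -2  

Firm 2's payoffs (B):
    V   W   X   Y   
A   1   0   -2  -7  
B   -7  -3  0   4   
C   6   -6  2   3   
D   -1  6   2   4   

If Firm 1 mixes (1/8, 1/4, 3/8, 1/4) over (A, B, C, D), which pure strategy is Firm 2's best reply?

Firm 2's best reply maximizes expected payoff against the mix.
V: (1/8)·1 + (1/4)·(-7) + (3/8)·6 + (1/4)·(-1) = 3/8
W: (1/8)·0 + (1/4)·(-3) + (3/8)·(-6) + (1/4)·6 = -3/2
X: (1/8)·(-2) + (1/4)·0 + (3/8)·2 + (1/4)·2 = 1
Y: (1/8)·(-7) + (1/4)·4 + (3/8)·3 + (1/4)·4 = 9/4
Highest expected payoff is 9/4, from Y.

Y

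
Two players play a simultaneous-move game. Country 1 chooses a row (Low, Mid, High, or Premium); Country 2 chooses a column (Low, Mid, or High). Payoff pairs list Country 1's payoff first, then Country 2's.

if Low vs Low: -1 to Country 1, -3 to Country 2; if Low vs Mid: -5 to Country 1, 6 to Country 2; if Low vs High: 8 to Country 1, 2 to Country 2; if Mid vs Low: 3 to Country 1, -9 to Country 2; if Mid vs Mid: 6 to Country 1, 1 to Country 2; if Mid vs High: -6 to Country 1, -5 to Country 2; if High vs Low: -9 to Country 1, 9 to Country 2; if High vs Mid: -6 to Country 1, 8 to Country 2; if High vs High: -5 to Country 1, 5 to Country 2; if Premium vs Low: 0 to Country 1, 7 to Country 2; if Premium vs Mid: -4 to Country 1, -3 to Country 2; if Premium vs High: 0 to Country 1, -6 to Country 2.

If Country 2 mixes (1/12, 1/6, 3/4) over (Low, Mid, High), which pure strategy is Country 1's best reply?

Compute Country 1's expected payoff from each pure strategy against the given mix.
Low: (1/12)·(-1) + (1/6)·(-5) + (3/4)·8 = 61/12
Mid: (1/12)·3 + (1/6)·6 + (3/4)·(-6) = -13/4
High: (1/12)·(-9) + (1/6)·(-6) + (3/4)·(-5) = -11/2
Premium: (1/12)·0 + (1/6)·(-4) + (3/4)·0 = -2/3
Highest expected payoff is 61/12, from Low.

Low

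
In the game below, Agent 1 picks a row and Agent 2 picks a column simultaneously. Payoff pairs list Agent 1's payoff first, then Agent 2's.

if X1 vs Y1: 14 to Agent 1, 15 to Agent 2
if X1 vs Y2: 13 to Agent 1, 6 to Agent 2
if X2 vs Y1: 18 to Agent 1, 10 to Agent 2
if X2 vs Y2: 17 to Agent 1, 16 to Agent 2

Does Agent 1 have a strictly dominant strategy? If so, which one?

A strategy is strictly dominant if it gives Agent 1 a strictly higher payoff than every other strategy, against every choice by the opponent.
X2 strictly dominates: vs Y1: 18 > 14; vs Y2: 17 > 13.

X2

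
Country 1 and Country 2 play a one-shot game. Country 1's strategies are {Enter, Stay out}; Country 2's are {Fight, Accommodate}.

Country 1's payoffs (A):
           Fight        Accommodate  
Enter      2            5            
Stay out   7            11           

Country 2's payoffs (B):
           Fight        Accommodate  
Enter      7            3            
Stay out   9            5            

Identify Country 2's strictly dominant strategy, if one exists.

Fight

Check whether one of Country 2's strategies beats all alternatives regardless of what the opponent does.
Fight strictly dominates: vs Enter: 7 > 3; vs Stay out: 9 > 5.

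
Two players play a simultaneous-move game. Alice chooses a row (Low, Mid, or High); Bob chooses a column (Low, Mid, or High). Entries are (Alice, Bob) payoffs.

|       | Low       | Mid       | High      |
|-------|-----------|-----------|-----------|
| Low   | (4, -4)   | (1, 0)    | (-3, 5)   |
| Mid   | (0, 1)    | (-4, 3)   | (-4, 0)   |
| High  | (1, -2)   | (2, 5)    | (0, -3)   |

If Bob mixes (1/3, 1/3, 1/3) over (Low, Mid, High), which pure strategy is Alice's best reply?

Alice's best reply maximizes expected payoff against the mix.
Low: (1/3)·4 + (1/3)·1 + (1/3)·(-3) = 2/3
Mid: (1/3)·0 + (1/3)·(-4) + (1/3)·(-4) = -8/3
High: (1/3)·1 + (1/3)·2 + (1/3)·0 = 1
Highest expected payoff is 1, from High.

High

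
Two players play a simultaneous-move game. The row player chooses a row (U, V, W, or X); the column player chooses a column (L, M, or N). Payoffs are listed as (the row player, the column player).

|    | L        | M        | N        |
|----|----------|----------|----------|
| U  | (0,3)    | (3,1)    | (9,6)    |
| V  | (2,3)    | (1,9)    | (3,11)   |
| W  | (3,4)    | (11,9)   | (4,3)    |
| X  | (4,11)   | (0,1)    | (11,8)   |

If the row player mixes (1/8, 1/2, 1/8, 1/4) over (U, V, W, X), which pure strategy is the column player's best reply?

N

The column player's best reply maximizes expected payoff against the mix.
L: (1/8)·3 + (1/2)·3 + (1/8)·4 + (1/4)·11 = 41/8
M: (1/8)·1 + (1/2)·9 + (1/8)·9 + (1/4)·1 = 6
N: (1/8)·6 + (1/2)·11 + (1/8)·3 + (1/4)·8 = 69/8
Highest expected payoff is 69/8, from N.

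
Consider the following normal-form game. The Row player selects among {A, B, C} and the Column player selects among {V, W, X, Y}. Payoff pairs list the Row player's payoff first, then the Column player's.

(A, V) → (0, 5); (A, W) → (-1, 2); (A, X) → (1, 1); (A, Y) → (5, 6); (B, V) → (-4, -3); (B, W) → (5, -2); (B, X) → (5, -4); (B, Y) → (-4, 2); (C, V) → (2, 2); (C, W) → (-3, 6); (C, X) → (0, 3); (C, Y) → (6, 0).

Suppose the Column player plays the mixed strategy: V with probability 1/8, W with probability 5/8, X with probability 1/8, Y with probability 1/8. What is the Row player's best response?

B

The Row player's best reply maximizes expected payoff against the mix.
A: (1/8)·0 + (5/8)·(-1) + (1/8)·1 + (1/8)·5 = 1/8
B: (1/8)·(-4) + (5/8)·5 + (1/8)·5 + (1/8)·(-4) = 11/4
C: (1/8)·2 + (5/8)·(-3) + (1/8)·0 + (1/8)·6 = -7/8
Highest expected payoff is 11/4, from B.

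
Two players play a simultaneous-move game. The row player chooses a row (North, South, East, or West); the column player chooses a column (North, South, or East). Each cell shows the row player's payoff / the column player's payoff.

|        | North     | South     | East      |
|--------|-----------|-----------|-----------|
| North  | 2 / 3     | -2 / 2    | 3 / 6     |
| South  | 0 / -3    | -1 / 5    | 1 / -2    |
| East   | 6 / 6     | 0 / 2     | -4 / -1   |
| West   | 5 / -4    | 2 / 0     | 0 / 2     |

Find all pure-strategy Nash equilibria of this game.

A profile is a Nash equilibrium when each player is best-responding to the other.
The row player's best responses — vs North: East (payoff 6); vs South: West (payoff 2); vs East: North (payoff 3).
The column player's best responses — vs North: East (payoff 6); vs South: South (payoff 5); vs East: North (payoff 6); vs West: East (payoff 2).
Mutual best responses occur at (North, East) and (East, North); at each, neither player gains by switching.

(North, East) and (East, North)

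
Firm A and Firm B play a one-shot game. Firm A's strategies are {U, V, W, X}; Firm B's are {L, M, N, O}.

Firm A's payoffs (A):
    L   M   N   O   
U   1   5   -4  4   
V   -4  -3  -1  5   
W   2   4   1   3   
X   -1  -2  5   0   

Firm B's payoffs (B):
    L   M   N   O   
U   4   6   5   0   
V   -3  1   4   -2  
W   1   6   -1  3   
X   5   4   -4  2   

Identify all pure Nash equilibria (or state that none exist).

(U, M)

Find each player's best response to every opponent strategy; NE are the intersections.
Firm A's best responses — vs L: W (payoff 2); vs M: U (payoff 5); vs N: X (payoff 5); vs O: V (payoff 5).
Firm B's best responses — vs U: M (payoff 6); vs V: N (payoff 4); vs W: M (payoff 6); vs X: L (payoff 5).
The only mutual best response is (U, M); neither player gains by switching there.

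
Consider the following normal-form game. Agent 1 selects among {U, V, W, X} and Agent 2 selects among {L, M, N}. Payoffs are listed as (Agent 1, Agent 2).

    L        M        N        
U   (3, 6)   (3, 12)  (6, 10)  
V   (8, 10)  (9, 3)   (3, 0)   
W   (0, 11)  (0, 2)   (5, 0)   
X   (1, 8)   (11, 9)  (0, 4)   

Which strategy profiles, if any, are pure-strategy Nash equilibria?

A profile is a Nash equilibrium when each player is best-responding to the other.
Agent 1's best responses — vs L: V (payoff 8); vs M: X (payoff 11); vs N: U (payoff 6).
Agent 2's best responses — vs U: M (payoff 12); vs V: L (payoff 10); vs W: L (payoff 11); vs X: M (payoff 9).
Mutual best responses occur at (V, L) and (X, M); at each, neither player gains by switching.

(V, L) and (X, M)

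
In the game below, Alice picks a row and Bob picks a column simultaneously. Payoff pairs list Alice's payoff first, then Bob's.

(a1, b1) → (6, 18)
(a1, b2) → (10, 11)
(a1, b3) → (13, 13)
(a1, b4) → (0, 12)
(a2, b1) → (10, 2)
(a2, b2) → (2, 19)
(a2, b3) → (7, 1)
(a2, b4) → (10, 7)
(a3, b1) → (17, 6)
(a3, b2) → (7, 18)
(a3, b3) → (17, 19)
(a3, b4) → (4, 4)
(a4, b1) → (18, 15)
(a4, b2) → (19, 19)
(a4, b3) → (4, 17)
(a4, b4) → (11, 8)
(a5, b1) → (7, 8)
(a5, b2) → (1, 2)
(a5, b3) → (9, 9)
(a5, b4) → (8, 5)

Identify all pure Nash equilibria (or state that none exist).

Find each player's best response to every opponent strategy; NE are the intersections.
Alice's best responses — vs b1: a4 (payoff 18); vs b2: a4 (payoff 19); vs b3: a3 (payoff 17); vs b4: a4 (payoff 11).
Bob's best responses — vs a1: b1 (payoff 18); vs a2: b2 (payoff 19); vs a3: b3 (payoff 19); vs a4: b2 (payoff 19); vs a5: b3 (payoff 9).
Mutual best responses occur at (a3, b3) and (a4, b2); at each, neither player gains by switching.

(a3, b3) and (a4, b2)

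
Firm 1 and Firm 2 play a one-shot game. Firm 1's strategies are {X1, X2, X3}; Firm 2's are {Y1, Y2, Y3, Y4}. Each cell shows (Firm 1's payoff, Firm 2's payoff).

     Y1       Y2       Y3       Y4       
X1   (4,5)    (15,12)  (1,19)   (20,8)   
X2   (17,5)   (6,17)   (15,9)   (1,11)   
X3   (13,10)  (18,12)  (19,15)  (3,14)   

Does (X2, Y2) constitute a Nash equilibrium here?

No

Holding Firm 2 at Y2: Firm 1 gets 6 from X2 but could get 18 by switching to X3. Firm 1 has a profitable deviation.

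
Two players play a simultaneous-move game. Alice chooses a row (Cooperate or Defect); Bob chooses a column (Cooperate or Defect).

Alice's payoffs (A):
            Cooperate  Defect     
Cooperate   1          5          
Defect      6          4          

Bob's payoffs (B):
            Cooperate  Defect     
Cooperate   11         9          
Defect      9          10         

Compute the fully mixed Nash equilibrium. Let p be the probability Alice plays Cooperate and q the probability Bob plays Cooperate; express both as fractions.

Each player's mixing probability is pinned down by making the *other* player indifferent.
Bob indifferent between Cooperate and Defect: p·11 + (1−p)·9 = p·9 + (1−p)·10 ⟹ 9 + 2p = 10 + (-1)p ⟹ p = 1/3.
Alice indifferent between Cooperate and Defect: q·1 + (1−q)·5 = q·6 + (1−q)·4 ⟹ 5 + (-4)q = 4 + 2q ⟹ q = 1/6.

p = 1/3, q = 1/6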